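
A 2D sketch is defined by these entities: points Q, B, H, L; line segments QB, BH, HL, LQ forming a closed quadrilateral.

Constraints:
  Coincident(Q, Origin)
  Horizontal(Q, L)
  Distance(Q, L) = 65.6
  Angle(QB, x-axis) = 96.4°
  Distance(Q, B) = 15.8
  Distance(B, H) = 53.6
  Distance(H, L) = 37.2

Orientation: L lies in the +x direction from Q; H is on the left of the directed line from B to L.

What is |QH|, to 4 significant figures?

59.12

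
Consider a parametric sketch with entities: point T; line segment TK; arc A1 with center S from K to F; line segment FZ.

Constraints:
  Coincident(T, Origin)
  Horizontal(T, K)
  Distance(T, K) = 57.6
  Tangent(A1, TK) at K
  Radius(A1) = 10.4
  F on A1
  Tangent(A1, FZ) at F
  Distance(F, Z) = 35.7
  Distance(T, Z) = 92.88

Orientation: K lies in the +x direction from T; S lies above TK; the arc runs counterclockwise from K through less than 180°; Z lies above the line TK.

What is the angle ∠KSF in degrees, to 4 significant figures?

55.18°

Checks: |SF| = 10.40 ✓; ∠(SF, FZ) = 90.00° ✓; |FZ| = 35.70 ✓; |TZ| = 92.88 ✓.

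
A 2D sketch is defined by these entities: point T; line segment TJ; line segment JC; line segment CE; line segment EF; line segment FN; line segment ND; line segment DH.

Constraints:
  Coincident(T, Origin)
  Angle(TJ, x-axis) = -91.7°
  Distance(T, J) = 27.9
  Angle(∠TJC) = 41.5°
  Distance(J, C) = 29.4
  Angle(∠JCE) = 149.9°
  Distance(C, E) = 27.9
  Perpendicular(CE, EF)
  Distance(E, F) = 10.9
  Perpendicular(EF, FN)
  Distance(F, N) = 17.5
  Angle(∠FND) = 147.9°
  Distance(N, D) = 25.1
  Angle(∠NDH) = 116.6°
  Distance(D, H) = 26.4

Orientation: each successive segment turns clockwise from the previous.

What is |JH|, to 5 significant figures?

46.705

∠FND = 147.9° gives ND at -112.40° from the x-axis; with |ND| = 25.1, D = (-20.220, -16.418). ∠NDH = 116.6° gives DH at -175.80° from the x-axis; with |DH| = 26.4, H = (-46.549, -18.352). Then |JH| = |H − J| = 46.705.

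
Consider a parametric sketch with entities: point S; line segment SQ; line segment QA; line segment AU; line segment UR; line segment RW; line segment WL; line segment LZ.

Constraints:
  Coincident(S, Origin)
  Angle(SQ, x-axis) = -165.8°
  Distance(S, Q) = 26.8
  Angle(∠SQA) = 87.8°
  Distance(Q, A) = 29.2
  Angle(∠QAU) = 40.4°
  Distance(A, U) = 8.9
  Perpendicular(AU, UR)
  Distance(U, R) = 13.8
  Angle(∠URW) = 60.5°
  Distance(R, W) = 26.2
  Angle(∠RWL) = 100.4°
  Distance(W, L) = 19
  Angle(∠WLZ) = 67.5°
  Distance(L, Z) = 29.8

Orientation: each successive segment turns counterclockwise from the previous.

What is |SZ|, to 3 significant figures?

24.7

S is at the origin; SQ runs at -165.8° with length 26.8, so Q = (-26.0, -6.57). ∠SQA = 87.8° gives QA at -73.6° from the x-axis; with |QA| = 29.2, A = (-17.7, -34.6). ∠QAU = 40.4° gives AU at 66.0° from the x-axis; with |AU| = 8.9, U = (-14.1, -26.5). The perpendicularity gives UR at right angles to AU, so UR runs at 156°; with |UR| = 13.8, R = (-26.7, -20.8). ∠URW = 60.5° gives RW at -84.5° from the x-axis; with |RW| = 26.2, W = (-24.2, -46.9). ∠RWL = 100.4° gives WL at -4.90° from the x-axis; with |WL| = 19.0, L = (-5.28, -48.5). ∠WLZ = 67.5° gives LZ at 108° from the x-axis; with |LZ| = 29.8, Z = (-14.3, -20.1). Then |SZ| = |Z − S| = 24.7.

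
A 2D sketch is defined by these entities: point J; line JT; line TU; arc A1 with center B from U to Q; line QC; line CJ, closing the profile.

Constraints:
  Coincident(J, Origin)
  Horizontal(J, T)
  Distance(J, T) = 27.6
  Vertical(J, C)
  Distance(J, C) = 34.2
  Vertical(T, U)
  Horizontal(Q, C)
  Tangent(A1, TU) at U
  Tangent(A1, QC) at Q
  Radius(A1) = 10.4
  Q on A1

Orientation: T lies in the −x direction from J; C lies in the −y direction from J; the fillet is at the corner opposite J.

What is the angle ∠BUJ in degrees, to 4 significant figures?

40.77°

The virtual corner opposite J is at (-27.60, -34.20). Since A1 is tangent to TU there, BU ⟂ TU and the tangent condition forces BQ to be normal to QC, with radius 10.4, so the center B sits 10.4 in from both sides at B = (-17.20, -23.80). That places the tangent points at U = (-27.60, -23.80) on TU and Q = (-17.20, -34.20) on QC. Then cos ∠BUJ = UB·UJ / (|UB||UJ|), giving 40.77°.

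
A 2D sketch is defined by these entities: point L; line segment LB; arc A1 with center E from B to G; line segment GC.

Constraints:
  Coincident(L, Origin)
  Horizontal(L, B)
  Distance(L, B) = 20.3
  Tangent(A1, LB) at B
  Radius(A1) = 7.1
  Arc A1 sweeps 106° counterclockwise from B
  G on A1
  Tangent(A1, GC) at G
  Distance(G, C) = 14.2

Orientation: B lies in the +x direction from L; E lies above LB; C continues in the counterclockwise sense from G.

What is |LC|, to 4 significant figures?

32.47

L is at the origin; LB is horizontal with |LB| = 20.3 and B on the +x side, so B = (20.30, 0.000). A1 meets LB tangentially, so EB is at right angles to LB, so E = B + (0, 7.1) = (20.30, 7.100). On A1, B sits at bearing -90° from E; a 106° counterclockwise sweep puts G at bearing 16°, so G = E + 7.1·(cos 16°, sin 16°) = (27.12, 9.057). Since A1 is tangent to GC there, EG ⟂ GC, so GC runs along (−sin 16°, cos 16°); with |GC| = 14.2, C = (23.21, 22.71). Then |LC| = |C − L| = 32.47.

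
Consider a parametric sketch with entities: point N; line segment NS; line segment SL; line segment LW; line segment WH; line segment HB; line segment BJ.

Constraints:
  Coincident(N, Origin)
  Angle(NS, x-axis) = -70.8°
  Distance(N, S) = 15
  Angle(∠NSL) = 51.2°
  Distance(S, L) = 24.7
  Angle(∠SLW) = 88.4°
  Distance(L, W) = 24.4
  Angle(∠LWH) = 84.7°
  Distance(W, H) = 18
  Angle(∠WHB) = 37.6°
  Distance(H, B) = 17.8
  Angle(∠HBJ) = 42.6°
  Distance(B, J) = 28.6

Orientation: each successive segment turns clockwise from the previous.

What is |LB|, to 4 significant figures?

13.54

N is at the origin; NS runs at -70.8° with length 15.0, so S = (4.933, -14.17). ∠NSL = 51.2° gives SL at 160.4° from the x-axis; with |SL| = 24.7, L = (-18.34, -5.880). ∠SLW = 88.4° gives LW at 68.80° from the x-axis; with |LW| = 24.4, W = (-9.512, 16.87). ∠LWH = 84.7° gives WH at -26.50° from the x-axis; with |WH| = 18.0, H = (6.597, 8.837). ∠WHB = 37.6° gives HB at -168.9° from the x-axis; with |HB| = 17.8, B = (-10.87, 5.410). Then |LB| = |B − L| = 13.54.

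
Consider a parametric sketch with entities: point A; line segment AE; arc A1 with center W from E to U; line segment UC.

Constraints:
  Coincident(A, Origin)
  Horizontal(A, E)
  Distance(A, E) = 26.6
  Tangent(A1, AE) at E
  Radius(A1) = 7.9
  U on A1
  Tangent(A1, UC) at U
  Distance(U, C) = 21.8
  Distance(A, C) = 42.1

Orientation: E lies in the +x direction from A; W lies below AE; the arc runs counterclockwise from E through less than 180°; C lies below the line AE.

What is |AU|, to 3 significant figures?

22.4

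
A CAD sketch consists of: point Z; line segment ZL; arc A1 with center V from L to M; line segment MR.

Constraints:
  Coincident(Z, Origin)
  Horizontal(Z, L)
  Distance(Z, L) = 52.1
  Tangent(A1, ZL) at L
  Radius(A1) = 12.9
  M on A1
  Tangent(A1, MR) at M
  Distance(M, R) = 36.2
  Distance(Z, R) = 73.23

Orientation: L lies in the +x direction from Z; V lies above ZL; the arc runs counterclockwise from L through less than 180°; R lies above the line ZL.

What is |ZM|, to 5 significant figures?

66.525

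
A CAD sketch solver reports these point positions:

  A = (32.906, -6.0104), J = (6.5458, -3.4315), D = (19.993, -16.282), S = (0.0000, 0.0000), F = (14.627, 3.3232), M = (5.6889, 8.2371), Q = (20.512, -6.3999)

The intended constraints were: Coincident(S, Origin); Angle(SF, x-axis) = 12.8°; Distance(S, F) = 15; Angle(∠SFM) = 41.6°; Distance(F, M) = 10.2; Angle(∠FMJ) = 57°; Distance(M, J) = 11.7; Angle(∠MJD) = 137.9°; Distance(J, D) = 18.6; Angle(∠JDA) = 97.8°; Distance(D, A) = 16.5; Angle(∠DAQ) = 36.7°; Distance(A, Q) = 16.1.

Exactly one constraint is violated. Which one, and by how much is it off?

Distance(A, Q) = 16.1 — off by 3.70.

S = (0.00, 0.00) ✓; SF at 12.80° ✓; |SF| = 15.00 ✓; ∠SFM = 41.60° ✓; |FM| = 10.20 ✓; ∠FMJ = 57.00° ✓; |MJ| = 11.70 ✓; ∠MJD = 137.9° ✓; |JD| = 18.60 ✓; ∠JDA = 97.80° ✓; |DA| = 16.50 ✓; ∠DAQ = 36.70° ✓; |AQ| = 12.40 ✗.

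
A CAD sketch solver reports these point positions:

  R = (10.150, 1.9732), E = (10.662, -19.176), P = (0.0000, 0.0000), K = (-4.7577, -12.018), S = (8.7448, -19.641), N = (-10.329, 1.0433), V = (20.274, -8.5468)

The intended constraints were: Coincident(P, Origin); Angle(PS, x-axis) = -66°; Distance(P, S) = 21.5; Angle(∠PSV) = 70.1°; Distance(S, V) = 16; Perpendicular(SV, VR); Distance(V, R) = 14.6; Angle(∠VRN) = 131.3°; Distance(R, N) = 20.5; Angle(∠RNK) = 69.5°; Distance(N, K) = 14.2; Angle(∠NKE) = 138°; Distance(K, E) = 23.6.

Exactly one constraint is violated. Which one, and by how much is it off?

Distance(K, E) = 23.6 — off by 6.60.

P = (0.00, 0.00) ✓; PS at -66.00° ✓; |PS| = 21.50 ✓; ∠PSV = 70.10° ✓; |SV| = 16.00 ✓; ∠(SV, VR) = 90.00° ✓; |VR| = 14.60 ✓; ∠VRN = 131.3° ✓; |RN| = 20.50 ✓; ∠RNK = 69.50° ✓; |NK| = 14.20 ✓; ∠NKE = 138.0° ✓; |KE| = 17.00 ✗.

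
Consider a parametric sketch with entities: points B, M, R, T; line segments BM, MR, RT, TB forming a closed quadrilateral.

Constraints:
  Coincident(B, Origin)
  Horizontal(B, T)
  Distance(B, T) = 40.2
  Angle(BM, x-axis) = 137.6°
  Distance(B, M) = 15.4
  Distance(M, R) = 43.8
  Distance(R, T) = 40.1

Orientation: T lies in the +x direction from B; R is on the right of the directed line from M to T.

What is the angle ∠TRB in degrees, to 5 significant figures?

68.682°

Checks: |MR| = 43.80 ✓; |RT| = 40.10 ✓.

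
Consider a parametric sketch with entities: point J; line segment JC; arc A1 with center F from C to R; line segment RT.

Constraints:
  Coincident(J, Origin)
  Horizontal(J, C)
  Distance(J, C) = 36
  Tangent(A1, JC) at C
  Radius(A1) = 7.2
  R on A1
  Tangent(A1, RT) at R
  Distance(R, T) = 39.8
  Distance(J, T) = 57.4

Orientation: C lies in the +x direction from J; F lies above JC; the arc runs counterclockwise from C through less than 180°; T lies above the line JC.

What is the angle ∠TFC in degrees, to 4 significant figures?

174.7°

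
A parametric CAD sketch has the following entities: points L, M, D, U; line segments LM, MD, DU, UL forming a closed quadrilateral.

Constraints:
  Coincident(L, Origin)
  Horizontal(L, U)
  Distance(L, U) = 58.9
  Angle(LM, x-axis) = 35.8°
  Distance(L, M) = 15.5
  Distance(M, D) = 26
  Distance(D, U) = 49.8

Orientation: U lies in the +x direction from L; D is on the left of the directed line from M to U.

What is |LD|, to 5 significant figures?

39.886

L is at the origin; LU is horizontal with |LU| = 58.9 and U in +x, so U = (58.9, 0). LM runs at 35.8° with |LM| = 15.5, so M = (12.571, 9.0668). D is determined by |MD| = 26.0 and |DU| = 49.8 together: it lies at the intersection of circle(M, 26.0) and circle(U, 49.8). With |MU| = 47.207, the foot of the radical line on MU is 4.4961 from M and the perpendicular offset is √(26.0² − 4.4961²) = 25.608. Taking the left-of-MU solution: D = (21.902, 33.335).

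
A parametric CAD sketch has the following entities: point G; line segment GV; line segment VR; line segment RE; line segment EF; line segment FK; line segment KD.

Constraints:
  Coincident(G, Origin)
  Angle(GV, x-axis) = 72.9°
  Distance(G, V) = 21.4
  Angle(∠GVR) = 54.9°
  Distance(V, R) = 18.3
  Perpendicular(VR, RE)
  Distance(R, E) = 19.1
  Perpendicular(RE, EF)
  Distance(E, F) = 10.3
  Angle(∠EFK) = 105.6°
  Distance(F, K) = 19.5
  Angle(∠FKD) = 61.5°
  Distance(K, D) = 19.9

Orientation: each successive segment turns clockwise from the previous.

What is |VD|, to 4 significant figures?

22.66

∠EFK = 105.6° gives FK at 53.40° from the x-axis; with |FK| = 19.5, K = (7.730, 18.08). ∠FKD = 61.5° gives KD at -65.10° from the x-axis; with |KD| = 19.9, D = (16.11, 0.03097). Then |VD| = |D − V| = 22.66.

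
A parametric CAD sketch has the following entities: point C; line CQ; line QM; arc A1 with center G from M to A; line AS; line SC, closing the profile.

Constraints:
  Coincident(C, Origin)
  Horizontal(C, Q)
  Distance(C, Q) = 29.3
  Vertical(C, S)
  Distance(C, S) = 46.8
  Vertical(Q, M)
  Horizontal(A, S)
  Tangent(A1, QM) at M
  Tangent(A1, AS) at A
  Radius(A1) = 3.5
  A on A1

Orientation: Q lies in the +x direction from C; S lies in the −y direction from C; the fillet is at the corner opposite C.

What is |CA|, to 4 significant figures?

53.44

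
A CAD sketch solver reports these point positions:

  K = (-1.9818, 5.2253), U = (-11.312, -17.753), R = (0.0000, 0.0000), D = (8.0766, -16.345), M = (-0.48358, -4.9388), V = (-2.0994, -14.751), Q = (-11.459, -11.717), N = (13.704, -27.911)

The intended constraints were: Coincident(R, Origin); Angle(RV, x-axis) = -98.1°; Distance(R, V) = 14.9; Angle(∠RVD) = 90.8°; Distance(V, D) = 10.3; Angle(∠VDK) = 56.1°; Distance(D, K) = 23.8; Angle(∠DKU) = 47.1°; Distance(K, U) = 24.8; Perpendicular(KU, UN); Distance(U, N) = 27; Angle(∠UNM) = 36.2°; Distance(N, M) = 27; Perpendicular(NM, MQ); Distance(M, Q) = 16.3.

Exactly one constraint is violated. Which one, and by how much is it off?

Distance(M, Q) = 16.3 — off by 3.40.

R = (0.00, 0.00) ✓; RV at -98.10° ✓; |RV| = 14.90 ✓; ∠RVD = 90.80° ✓; |VD| = 10.30 ✓; ∠VDK = 56.10° ✓; |DK| = 23.80 ✓; ∠DKU = 47.10° ✓; |KU| = 24.80 ✓; ∠(KU, UN) = 90.00° ✓; |UN| = 27.00 ✓; ∠UNM = 36.20° ✓; |NM| = 27.00 ✓; ∠(NM, MQ) = 90.00° ✓; |MQ| = 12.90 ✗.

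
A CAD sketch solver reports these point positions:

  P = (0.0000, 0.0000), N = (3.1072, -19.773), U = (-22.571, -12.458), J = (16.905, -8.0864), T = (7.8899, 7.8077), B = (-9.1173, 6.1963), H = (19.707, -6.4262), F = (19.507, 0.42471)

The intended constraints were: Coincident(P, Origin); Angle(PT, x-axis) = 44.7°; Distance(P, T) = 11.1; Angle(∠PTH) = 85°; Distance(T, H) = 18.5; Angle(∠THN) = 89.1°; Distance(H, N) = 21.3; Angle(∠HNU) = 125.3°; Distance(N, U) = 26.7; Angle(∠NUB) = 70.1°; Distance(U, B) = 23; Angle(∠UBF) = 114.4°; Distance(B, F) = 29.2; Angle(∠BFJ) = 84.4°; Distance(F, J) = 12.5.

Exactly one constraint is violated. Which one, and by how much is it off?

Distance(F, J) = 12.5 — off by 3.60.

P = (0.00, 0.00) ✓; PT at 44.70° ✓; |PT| = 11.10 ✓; ∠PTH = 85.00° ✓; |TH| = 18.50 ✓; ∠THN = 89.10° ✓; |HN| = 21.30 ✓; ∠HNU = 125.3° ✓; |NU| = 26.70 ✓; ∠NUB = 70.10° ✓; |UB| = 23.00 ✓; ∠UBF = 114.4° ✓; |BF| = 29.20 ✓; ∠BFJ = 84.40° ✓; |FJ| = 8.900 ✗.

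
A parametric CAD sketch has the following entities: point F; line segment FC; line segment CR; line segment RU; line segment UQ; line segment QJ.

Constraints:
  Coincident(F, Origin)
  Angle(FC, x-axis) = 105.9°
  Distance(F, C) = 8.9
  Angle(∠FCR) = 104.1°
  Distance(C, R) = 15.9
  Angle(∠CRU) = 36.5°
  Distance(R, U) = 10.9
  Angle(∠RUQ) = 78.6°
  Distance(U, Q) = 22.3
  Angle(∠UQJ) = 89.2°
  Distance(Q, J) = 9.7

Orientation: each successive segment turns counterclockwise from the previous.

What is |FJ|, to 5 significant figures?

27.730

∠RUQ = 78.6° gives UQ at 66.700° from the x-axis; with |UQ| = 22.3, Q = (-0.54836, 22.336). ∠UQJ = 89.2° gives QJ at 157.50° from the x-axis; with |QJ| = 9.7, J = (-9.5100, 26.048). Then |FJ| = |J − F| = 27.730.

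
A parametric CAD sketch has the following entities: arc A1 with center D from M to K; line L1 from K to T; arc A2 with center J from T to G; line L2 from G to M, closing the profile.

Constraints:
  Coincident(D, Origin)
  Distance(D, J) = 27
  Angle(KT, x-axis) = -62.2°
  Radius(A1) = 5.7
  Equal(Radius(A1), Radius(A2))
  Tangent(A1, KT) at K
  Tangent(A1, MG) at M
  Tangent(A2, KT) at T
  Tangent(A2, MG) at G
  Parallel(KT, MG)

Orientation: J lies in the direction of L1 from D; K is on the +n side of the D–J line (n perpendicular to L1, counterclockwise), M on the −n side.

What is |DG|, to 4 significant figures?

27.60

The slot axis is L1's direction at -62.2°, so u = (cos -62.2°, sin -62.2°) = (0.4664, -0.8846) and n = (−sin -62.2°, cos -62.2°) = (0.8846, 0.4664). D is at the origin and J lies 27.0 along u from D, so J = 27.0·u = (12.59, -23.88). Tangency of A1 to both parallel lines with radius 5.7 puts K and M at D ± 5.7·n: K = (5.042, 2.658), M = (-5.042, -2.658). Equal radii place T and G the same way about J: T = J + 5.7·n = (17.63, -21.23), G = J − 5.7·n = (7.550, -26.54). Then |DG| = |G − D| = 27.60.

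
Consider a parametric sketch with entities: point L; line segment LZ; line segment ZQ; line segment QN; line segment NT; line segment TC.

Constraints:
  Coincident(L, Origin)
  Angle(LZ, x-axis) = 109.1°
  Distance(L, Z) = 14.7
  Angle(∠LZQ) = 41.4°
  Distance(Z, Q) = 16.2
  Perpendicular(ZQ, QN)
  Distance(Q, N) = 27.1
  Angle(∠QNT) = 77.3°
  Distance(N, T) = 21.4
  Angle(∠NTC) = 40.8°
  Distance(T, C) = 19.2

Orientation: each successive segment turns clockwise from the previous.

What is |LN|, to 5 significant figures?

18.132

L is at the origin; LZ runs at 109.1° with length 14.7, so Z = (-4.8101, 13.891). ∠LZQ = 41.4° gives ZQ at -29.500° from the x-axis; with |ZQ| = 16.2, Q = (9.2897, 5.9135). The perpendicularity gives QN at right angles to ZQ, so QN runs at -119.50°; with |QN| = 27.1, N = (-4.0550, -17.673). Then |LN| = |N − L| = 18.132.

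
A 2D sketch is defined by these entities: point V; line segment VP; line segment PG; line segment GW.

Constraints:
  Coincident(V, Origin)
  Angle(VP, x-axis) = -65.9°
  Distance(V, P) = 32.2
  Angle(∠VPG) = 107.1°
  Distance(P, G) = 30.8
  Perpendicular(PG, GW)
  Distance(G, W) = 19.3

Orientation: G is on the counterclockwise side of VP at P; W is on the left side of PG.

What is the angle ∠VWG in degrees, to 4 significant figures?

105.9°

V is at the origin; VP runs at -65.9° with length 32.2, so P = 32.2·(cos -65.9°, sin -65.9°) = (13.15, -29.39). ∠VPG = 107.1°, so PG runs at -65.9° + (180° − 107.1°) = 7.000° from the x-axis; with |PG| = 30.8, G = P + 30.8·(cos 7.000°, sin 7.000°) = (43.72, -25.64). PG ⟂ GW; with |GW| = 19.3 on the left of PG, W = G + 19.3·(-0.1219, 0.9925) = (41.37, -6.484). Then cos ∠VWG = WV·WG / (|WV||WG|), giving 105.9°.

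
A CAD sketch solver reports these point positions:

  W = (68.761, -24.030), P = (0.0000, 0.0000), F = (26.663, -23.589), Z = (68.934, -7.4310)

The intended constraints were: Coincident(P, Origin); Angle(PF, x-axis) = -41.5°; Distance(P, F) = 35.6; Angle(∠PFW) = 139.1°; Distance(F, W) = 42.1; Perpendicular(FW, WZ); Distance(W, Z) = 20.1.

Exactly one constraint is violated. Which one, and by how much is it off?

Distance(W, Z) = 20.1 — off by 3.50.

P = (0.00, 0.00) ✓; PF at -41.50° ✓; |PF| = 35.60 ✓; ∠PFW = 139.1° ✓; |FW| = 42.10 ✓; ∠(FW, WZ) = 90.00° ✓; |WZ| = 16.60 ✗.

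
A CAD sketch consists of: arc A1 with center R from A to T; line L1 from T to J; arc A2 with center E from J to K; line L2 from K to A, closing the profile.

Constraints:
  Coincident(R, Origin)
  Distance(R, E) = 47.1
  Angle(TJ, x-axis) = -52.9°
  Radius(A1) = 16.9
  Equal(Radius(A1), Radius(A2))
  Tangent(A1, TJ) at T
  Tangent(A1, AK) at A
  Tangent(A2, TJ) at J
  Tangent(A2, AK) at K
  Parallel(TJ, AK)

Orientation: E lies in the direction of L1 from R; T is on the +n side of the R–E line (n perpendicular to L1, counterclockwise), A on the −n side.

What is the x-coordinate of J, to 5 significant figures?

41.890

Tangency of A1 to both parallel lines with radius 16.9 puts T and A at R ± 16.9·n: T = (13.479, 10.194), A = (-13.479, -10.194). Equal radii place J and K the same way about E: J = E + 16.9·n = (41.890, -27.372), K = E − 16.9·n = (14.932, -47.760). So J.x = 41.890.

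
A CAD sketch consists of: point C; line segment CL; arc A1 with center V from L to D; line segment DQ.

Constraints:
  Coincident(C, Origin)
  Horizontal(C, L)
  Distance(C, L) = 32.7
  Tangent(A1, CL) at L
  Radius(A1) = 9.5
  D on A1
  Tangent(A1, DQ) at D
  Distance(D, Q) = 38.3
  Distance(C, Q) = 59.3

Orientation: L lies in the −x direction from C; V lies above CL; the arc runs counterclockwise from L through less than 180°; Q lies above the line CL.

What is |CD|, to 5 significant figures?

26.394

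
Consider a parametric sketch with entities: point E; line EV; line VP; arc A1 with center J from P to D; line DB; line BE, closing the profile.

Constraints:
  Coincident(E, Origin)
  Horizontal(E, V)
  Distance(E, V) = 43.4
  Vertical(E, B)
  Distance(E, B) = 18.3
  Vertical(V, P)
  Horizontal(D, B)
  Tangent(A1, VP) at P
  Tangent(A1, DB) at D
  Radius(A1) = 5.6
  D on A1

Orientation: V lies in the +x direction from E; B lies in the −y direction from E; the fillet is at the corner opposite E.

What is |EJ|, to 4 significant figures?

39.88

E is at the origin; E and V share the same y with |EV| = 43.4 and V on the +x side, so V = (43.40, 0.000). E and B share the same x with |EB| = 18.3 and B on the −y side, so B = (0.000, -18.30). The virtual corner opposite E is at (43.40, -18.30). The tangent condition forces JP to be normal to VP and since A1 is tangent to DB there, JD ⟂ DB, with radius 5.6, so the center J sits 5.6 in from both sides at J = (37.80, -12.70). Then |EJ| = |J − E| = 39.88.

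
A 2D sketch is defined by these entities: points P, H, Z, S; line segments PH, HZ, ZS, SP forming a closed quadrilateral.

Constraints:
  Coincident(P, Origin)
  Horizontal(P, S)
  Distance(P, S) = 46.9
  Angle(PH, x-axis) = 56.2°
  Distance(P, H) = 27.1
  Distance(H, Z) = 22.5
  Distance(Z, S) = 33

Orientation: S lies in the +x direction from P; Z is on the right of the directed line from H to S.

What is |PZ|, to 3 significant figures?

13.9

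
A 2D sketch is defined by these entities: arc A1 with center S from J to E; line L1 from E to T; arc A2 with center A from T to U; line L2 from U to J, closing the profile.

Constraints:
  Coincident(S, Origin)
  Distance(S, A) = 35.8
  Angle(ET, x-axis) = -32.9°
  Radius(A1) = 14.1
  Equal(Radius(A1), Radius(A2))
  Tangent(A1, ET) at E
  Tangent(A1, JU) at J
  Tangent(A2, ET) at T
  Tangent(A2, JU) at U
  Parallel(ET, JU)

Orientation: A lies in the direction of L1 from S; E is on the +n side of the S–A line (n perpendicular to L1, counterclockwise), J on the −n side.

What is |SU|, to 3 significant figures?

38.5

Tangency of A1 to both parallel lines with radius 14.1 puts E and J at S ± 14.1·n: E = (7.66, 11.8), J = (-7.66, -11.8). Equal radii place T and U the same way about A: T = A + 14.1·n = (37.7, -7.61), U = A − 14.1·n = (22.4, -31.3). Then |SU| = |U − S| = 38.5.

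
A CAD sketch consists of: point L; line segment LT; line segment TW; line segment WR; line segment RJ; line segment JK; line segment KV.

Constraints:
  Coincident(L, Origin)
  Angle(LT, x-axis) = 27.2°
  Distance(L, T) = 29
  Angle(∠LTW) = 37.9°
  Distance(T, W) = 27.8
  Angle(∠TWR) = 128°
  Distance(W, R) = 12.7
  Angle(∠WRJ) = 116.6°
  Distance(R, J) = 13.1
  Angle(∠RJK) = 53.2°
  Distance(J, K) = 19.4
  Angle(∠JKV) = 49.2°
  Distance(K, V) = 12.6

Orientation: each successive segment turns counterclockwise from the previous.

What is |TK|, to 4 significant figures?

21.47

L is at the origin; LT runs at 27.2° with length 29.0, so T = (25.79, 13.26). ∠LTW = 37.9° gives TW at 169.3° from the x-axis; with |TW| = 27.8, W = (-1.524, 18.42). ∠TWR = 128.0° gives WR at -138.7° from the x-axis; with |WR| = 12.7, R = (-11.06, 10.04). ∠WRJ = 116.6° gives RJ at -75.30° from the x-axis; with |RJ| = 13.1, J = (-7.740, -2.636). ∠RJK = 53.2° gives JK at 51.50° from the x-axis; with |JK| = 19.4, K = (4.336, 12.55). Then |TK| = |K − T| = 21.47.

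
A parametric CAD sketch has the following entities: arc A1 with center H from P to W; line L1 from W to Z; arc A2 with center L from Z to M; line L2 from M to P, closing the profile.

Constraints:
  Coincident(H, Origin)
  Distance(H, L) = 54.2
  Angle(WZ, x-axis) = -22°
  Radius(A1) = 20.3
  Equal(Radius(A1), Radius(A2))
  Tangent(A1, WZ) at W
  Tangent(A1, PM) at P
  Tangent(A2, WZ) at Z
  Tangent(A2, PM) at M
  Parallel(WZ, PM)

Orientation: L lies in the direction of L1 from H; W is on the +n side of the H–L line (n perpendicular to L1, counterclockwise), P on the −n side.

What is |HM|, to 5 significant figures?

57.877

The slot axis is L1's direction at -22.0°, so u = (cos -22.0°, sin -22.0°) = (0.92718, -0.37461) and n = (−sin -22.0°, cos -22.0°) = (0.37461, 0.92718). H is at the origin and L lies 54.2 along u from H, so L = 54.2·u = (50.253, -20.304). Tangency of A1 to both parallel lines with radius 20.3 puts W and P at H ± 20.3·n: W = (7.6045, 18.822), P = (-7.6045, -18.822). Equal radii place Z and M the same way about L: Z = L + 20.3·n = (57.858, -1.4818), M = L − 20.3·n = (42.649, -39.126). Then |HM| = |M − H| = 57.877.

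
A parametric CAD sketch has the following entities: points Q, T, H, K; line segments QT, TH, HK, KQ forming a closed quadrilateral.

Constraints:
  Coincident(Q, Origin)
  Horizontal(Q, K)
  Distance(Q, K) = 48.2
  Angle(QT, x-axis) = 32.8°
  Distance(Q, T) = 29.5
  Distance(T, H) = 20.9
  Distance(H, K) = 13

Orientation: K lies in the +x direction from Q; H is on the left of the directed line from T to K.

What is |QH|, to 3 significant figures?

47.2

Checks: Q.y = 0.00, K.y = 0.00 ✓; |TH| = 20.90 ✓; |HK| = 13.00 ✓.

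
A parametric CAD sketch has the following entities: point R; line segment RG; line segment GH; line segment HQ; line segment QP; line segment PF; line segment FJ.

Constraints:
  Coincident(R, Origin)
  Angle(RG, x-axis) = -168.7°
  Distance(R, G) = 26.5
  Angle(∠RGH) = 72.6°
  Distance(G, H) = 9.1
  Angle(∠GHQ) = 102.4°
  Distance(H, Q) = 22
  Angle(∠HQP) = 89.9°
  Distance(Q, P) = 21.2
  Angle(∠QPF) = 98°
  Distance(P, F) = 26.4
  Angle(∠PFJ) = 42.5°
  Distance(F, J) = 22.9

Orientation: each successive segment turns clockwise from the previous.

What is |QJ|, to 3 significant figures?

13.6

R is at the origin; RG runs at -168.7° with length 26.5, so G = (-26.0, -5.19). ∠RGH = 72.6° gives GH at 83.9° from the x-axis; with |GH| = 9.1, H = (-25.0, 3.86). ∠GHQ = 102.4° gives HQ at 6.30° from the x-axis; with |HQ| = 22.0, Q = (-3.15, 6.27). ∠HQP = 89.9° gives QP at -83.8° from the x-axis; with |QP| = 21.2, P = (-0.863, -14.8). ∠QPF = 98.0° gives PF at -166° from the x-axis; with |PF| = 26.4, F = (-26.5, -21.3). ∠PFJ = 42.5° gives FJ at 56.7° from the x-axis; with |FJ| = 22.9, J = (-13.9, -2.14). Then |QJ| = |J − Q| = 13.6.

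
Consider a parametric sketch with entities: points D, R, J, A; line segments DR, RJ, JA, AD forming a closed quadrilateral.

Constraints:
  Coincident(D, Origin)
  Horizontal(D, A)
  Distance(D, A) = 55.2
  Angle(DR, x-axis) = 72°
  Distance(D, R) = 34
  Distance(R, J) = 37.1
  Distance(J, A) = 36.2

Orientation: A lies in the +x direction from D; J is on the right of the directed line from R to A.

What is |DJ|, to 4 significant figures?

19.55

Checks: |RJ| = 37.10 ✓; |JA| = 36.20 ✓.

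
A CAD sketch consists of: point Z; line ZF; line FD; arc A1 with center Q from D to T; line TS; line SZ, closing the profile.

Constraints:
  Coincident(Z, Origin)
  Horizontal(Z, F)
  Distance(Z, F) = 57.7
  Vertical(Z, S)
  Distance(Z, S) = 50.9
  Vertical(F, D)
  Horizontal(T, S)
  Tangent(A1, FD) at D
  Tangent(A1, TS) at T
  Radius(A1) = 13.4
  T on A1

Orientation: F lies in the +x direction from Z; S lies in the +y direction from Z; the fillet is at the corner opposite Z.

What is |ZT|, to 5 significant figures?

67.478

The virtual corner opposite Z is at (57.700, 50.900). Since A1 is tangent to FD there, QD ⟂ FD and A1 meets TS tangentially, so QT is at right angles to TS, with radius 13.4, so the center Q sits 13.4 in from both sides at Q = (44.300, 37.500). That places the tangent points at D = (57.700, 37.500) on FD and T = (44.300, 50.900) on TS. Then |ZT| = |T − Z| = 67.478.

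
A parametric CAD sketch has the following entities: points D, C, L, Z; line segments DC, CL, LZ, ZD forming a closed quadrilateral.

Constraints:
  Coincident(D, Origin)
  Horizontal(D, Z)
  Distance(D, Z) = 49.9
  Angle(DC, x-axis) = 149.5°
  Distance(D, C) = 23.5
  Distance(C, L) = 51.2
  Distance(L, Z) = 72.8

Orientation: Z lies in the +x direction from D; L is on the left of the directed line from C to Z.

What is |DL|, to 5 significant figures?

56.983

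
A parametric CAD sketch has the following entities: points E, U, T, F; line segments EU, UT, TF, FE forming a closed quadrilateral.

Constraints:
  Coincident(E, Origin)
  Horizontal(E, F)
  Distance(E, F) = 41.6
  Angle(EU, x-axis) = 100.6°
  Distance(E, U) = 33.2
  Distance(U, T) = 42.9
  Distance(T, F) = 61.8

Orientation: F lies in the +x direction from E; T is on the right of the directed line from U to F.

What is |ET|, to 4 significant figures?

21.26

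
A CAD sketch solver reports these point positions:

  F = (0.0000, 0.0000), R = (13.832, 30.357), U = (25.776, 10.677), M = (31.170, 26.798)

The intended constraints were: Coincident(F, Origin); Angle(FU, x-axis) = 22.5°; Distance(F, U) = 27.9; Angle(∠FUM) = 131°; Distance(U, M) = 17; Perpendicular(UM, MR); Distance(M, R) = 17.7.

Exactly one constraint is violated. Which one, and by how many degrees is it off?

Perpendicular(UM, MR) — off by 6.90°.

F = (0.00, 0.00) ✓; FU at 22.50° ✓; |FU| = 27.90 ✓; ∠FUM = 131.0° ✓; |UM| = 17.00 ✓; ∠(UM, MR) = 96.90° ✗; |MR| = 17.70 ✓.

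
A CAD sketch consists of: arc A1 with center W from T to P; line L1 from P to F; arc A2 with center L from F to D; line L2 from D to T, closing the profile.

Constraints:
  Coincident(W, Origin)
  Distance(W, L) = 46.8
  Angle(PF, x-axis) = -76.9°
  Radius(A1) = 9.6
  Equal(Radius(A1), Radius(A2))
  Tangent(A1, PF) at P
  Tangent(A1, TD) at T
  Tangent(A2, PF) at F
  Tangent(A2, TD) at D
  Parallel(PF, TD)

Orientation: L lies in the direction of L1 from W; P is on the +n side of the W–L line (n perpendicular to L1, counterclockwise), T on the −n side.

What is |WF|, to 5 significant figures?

47.774

The slot axis is L1's direction at -76.9°, so u = (cos -76.9°, sin -76.9°) = (0.22665, -0.97398) and n = (−sin -76.9°, cos -76.9°) = (0.97398, 0.22665). W is at the origin and L lies 46.8 along u from W, so L = 46.8·u = (10.607, -45.582). Tangency of A1 to both parallel lines with radius 9.6 puts P and T at W ± 9.6·n: P = (9.3502, 2.1759), T = (-9.3502, -2.1759). Equal radii place F and D the same way about L: F = L + 9.6·n = (19.957, -43.406), D = L − 9.6·n = (1.2571, -47.758). Then |WF| = |F − W| = 47.774.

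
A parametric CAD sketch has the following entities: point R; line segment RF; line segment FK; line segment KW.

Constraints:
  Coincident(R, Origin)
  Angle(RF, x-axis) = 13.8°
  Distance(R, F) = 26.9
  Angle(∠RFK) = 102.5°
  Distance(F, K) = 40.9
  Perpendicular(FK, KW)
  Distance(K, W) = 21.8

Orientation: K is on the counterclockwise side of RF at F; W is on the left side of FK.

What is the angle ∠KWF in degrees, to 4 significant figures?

61.94°

R is at the origin; RF runs at 13.8° with length 26.9, so F = 26.9·(cos 13.8°, sin 13.8°) = (26.12, 6.417). ∠RFK = 102.5°, so FK runs at 13.8° + (180° − 102.5°) = 91.30° from the x-axis; with |FK| = 40.9, K = F + 40.9·(cos 91.30°, sin 91.30°) = (25.20, 47.31). FK is perpendicular to KW; with |KW| = 21.8 on the left of FK, W = K + 21.8·(-0.9997, -0.02269) = (3.401, 46.81). Then cos ∠KWF = WK·WF / (|WK||WF|), giving 61.94°.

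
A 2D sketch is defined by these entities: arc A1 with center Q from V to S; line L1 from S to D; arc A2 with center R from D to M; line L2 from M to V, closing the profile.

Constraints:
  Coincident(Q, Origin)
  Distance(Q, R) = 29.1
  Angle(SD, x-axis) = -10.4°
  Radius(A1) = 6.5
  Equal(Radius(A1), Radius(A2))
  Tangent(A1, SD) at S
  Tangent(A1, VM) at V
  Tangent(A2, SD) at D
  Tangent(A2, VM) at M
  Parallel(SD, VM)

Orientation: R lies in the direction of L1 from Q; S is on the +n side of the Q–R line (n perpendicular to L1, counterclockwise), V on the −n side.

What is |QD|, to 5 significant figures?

29.817

The slot axis is L1's direction at -10.4°, so u = (cos -10.4°, sin -10.4°) = (0.98357, -0.18052) and n = (−sin -10.4°, cos -10.4°) = (0.18052, 0.98357). Q is at the origin and R lies 29.1 along u from Q, so R = 29.1·u = (28.622, -5.2531). Tangency of A1 to both parallel lines with radius 6.5 puts S and V at Q ± 6.5·n: S = (1.1734, 6.3932), V = (-1.1734, -6.3932). Equal radii place D and M the same way about R: D = R + 6.5·n = (29.795, 1.1401), M = R − 6.5·n = (27.449, -11.646). Then |QD| = |D − Q| = 29.817.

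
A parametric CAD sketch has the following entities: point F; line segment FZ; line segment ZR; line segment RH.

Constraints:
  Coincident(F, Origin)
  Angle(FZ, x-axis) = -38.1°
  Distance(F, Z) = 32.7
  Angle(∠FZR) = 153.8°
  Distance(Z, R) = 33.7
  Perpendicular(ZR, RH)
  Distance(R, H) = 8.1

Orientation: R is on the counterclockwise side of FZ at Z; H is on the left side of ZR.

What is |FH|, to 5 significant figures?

63.358

∠FZR = 153.8°, so ZR runs at -38.1° + (180° − 153.8°) = -11.900° from the x-axis; with |ZR| = 33.7, R = Z + 33.7·(cos -11.900°, sin -11.900°) = (58.709, -27.126). ZR is perpendicular to RH; with |RH| = 8.1 on the left of ZR, H = R + 8.1·(0.20620, 0.97851) = (60.379, -19.200). Then |FH| = |H − F| = 63.358.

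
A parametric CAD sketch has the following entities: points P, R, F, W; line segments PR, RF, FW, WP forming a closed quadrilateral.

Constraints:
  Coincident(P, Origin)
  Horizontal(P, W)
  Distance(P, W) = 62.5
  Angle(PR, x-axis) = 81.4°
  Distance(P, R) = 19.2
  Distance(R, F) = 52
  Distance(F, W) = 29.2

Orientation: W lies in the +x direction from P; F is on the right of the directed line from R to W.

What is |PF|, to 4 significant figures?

43.36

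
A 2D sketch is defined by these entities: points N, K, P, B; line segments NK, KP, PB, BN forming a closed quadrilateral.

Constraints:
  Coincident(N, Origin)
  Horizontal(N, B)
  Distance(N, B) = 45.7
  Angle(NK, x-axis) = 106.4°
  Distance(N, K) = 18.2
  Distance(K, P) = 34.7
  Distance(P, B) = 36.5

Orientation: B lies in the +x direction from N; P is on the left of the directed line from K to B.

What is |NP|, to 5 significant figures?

41.074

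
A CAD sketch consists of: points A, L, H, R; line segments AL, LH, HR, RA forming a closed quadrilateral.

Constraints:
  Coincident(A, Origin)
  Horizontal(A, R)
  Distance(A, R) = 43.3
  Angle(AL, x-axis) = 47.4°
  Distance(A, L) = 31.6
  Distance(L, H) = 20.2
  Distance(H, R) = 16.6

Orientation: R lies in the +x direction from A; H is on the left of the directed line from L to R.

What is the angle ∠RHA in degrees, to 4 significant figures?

78.14°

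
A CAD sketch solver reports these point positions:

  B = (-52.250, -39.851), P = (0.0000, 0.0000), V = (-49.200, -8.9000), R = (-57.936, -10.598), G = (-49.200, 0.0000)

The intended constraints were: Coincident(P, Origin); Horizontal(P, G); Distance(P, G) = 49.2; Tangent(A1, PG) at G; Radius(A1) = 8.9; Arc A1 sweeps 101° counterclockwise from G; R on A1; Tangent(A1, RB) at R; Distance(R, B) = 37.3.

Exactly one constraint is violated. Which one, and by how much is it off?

Distance(R, B) = 37.3 — off by 7.50.

P = (0.00, 0.00) ✓; P.y = 0.00, G.y = 0.00 ✓; |PG| = 49.20 ✓; ∠(VG, GP) = 90.00° ✓; |VG| = 8.900 ✓; bearing(V→R) − bearing(V→G) = 101.0° ✓; |VR| = 8.899 ✓; ∠(VR, RB) = 90.00° ✓; |RB| = 29.80 ✗.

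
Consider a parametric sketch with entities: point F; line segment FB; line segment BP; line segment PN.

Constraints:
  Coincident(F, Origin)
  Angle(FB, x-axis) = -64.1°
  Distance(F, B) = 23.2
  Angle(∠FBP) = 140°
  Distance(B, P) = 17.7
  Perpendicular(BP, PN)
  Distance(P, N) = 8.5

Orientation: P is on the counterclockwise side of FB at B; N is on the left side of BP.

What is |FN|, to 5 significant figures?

36.047

∠FBP = 140.0°, so BP runs at -64.1° + (180° − 140.0°) = -24.100° from the x-axis; with |BP| = 17.7, P = B + 17.7·(cos -24.100°, sin -24.100°) = (26.291, -28.097). BP ⟂ PN; with |PN| = 8.5 on the left of BP, N = P + 8.5·(0.40833, 0.91283) = (29.762, -20.338). Then |FN| = |N − F| = 36.047.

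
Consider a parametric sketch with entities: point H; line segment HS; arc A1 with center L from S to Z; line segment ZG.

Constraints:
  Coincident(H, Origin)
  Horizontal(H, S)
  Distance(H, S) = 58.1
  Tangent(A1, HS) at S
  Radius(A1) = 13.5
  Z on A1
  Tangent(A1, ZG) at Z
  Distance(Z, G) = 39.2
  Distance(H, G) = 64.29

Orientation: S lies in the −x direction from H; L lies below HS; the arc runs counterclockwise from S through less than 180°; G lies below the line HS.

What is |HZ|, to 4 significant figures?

71.42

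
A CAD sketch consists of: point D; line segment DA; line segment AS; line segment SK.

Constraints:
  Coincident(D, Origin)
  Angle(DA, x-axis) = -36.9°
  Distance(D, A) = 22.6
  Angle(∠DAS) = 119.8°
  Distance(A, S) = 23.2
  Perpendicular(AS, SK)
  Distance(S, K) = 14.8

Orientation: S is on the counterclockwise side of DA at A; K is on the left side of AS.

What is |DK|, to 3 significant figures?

34.8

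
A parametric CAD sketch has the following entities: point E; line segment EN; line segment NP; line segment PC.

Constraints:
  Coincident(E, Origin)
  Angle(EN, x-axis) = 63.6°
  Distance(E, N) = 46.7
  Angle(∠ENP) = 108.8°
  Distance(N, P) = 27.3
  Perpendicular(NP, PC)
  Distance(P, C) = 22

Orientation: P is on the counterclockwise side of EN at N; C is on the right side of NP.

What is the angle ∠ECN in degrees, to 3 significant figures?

18.5°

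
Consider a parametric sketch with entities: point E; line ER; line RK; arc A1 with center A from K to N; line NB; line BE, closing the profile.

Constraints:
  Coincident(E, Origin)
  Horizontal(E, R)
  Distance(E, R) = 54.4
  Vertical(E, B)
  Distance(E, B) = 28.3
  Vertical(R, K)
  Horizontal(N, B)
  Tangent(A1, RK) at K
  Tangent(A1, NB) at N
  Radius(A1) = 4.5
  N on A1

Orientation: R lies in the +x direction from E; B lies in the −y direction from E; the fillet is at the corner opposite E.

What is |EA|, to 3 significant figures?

55.3

E and B share the same x with |EB| = 28.3 and B on the −y side, so B = (0.00, -28.3). The virtual corner opposite E is at (54.4, -28.3). Since A1 is tangent to RK there, AK ⟂ RK and the tangent condition forces AN to be normal to NB, with radius 4.5, so the center A sits 4.5 in from both sides at A = (49.9, -23.8). Then |EA| = |A − E| = 55.3.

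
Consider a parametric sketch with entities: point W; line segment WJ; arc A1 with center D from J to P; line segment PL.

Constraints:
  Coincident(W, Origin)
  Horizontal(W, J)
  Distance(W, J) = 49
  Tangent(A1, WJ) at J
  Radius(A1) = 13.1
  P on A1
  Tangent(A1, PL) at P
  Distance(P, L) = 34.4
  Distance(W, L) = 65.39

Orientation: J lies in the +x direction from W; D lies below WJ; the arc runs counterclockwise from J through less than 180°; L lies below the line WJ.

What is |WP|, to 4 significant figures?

39.39

W is at the origin; WJ is horizontal with |WJ| = 49.0 and J on the +x side, so J = (49.00, 0.000). Tangency of A1 to WJ means the radius DJ is perpendicular to WJ, so D = J + (0, -13.1) = (49.00, -13.10). Since DP ⟂ PL (tangency), |DL| = √(13.1² + 34.4²) = 36.81 regardless of where P sits on A1. So L lies on both circle(W, 65.39) and circle(D, 36.81); the below-WJ intersection is L = (42.85, -49.39). P is the foot of the tangent from L: P = (36.15, -15.65).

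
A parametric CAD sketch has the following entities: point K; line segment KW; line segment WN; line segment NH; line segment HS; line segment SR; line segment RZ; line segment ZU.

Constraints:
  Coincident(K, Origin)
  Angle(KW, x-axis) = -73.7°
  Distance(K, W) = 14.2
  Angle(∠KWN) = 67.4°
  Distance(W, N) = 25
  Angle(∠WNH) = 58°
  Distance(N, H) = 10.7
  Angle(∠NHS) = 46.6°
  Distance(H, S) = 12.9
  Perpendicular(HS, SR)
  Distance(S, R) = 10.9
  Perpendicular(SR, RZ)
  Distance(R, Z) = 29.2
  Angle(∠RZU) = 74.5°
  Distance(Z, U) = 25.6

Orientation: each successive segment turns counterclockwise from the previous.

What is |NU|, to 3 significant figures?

27.3

K is at the origin; KW runs at -73.7° with length 14.2, so W = (3.99, -13.6). ∠KWN = 67.4° gives WN at 38.9° from the x-axis; with |WN| = 25.0, N = (23.4, 2.07). ∠WNH = 58.0° gives NH at 161° from the x-axis; with |NH| = 10.7, H = (13.3, 5.57). ∠NHS = 46.6° gives HS at -65.7° from the x-axis; with |HS| = 12.9, S = (18.6, -6.19). HS is perpendicular to SR, so SR runs at 24.3°; with |SR| = 10.9, R = (28.6, -1.70). The perpendicularity gives RZ at right angles to SR, so RZ runs at 114°; with |RZ| = 29.2, Z = (16.6, 24.9). ∠RZU = 74.5° gives ZU at -140° from the x-axis; with |ZU| = 25.6, U = (-3.11, 8.53). Then |NU| = |U − N| = 27.3.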